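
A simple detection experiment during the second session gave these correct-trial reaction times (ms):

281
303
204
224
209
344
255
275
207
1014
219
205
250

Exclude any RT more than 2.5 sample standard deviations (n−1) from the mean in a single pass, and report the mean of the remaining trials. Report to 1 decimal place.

n = 13, ΣRT = 3990, M = 306.923
Σ(x−M)² = 564136.92; s = √(564136.92/12) = 216.821
Cutoffs: 306.923 ± 2.5·216.821 → [-235.1, 849.0]
Outside: 1014 → excluded.
Retained (n=12): Σ = 2976, mean = 2976/12 = 248.000

248.0 ms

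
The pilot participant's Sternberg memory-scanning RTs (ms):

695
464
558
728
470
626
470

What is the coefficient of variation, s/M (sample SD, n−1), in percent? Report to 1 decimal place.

19.5%

n = 7, Σ = 4011, M = 573.0000
Σ(x−M)² = 75042.000; s = √(75042.000/6) = 111.8347
CV = 111.8347 / 573.0000 = 0.19517 = 19.517%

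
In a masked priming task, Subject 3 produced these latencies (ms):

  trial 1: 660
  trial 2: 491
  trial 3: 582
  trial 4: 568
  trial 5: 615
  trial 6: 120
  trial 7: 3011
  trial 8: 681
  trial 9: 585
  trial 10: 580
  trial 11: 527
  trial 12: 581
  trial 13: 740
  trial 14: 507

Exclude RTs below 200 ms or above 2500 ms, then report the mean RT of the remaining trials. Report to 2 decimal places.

593.08 ms

Excluded: 120, 3011
Retained (n=12): Σ = 7117
Mean = 7117/12 = 593.0833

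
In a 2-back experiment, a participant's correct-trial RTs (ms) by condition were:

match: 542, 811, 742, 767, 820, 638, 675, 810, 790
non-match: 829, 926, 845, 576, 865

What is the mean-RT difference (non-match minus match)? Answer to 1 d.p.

M(match) = 6595/9 = 732.778
M(non-match) = 4041/5 = 808.200
Difference = 808.200 − 732.778 = 75.422 ms

75.4 ms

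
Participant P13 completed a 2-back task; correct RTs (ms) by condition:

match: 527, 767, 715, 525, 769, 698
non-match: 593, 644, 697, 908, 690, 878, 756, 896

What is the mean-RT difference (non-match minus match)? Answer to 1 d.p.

M(match) = 4001/6 = 666.833
M(non-match) = 6062/8 = 757.750
Difference = 757.750 − 666.833 = 90.917 ms

90.9 ms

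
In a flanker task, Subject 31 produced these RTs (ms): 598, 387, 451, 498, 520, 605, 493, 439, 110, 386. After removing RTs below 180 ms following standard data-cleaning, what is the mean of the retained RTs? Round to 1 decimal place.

Excluded: 110
Retained (n=9): Σ = 4377
Mean = 4377/9 = 486.3333

486.3 ms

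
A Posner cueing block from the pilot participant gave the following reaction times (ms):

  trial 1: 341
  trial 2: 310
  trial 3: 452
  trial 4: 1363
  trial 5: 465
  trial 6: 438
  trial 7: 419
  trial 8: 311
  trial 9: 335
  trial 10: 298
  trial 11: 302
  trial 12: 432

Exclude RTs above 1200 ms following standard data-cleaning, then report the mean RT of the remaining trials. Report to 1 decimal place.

373.0 ms

Excluded: 1363
Retained (n=11): Σ = 4103
Mean = 4103/11 = 373.0000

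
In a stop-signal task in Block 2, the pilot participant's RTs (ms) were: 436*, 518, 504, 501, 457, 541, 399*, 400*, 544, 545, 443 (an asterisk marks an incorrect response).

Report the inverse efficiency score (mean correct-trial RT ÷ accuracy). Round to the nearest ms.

Correct trials (n=8): 518, 504, 501, 457, 541, 544, 545, 443
Mean correct RT = 4053/8 = 506.6250 ms
Proportion correct = 8/11
IES = 506.6250 / (8/11) = 696.609 ms

697 ms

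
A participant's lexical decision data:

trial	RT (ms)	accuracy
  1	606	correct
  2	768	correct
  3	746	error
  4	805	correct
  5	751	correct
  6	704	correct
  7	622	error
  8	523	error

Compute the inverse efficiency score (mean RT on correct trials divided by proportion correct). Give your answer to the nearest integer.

Correct trials (n=5): 606, 768, 805, 751, 704
Mean correct RT = 3634/5 = 726.8000 ms
Proportion correct = 5/8
IES = 726.8000 / (5/8) = 1162.880 ms

1163 ms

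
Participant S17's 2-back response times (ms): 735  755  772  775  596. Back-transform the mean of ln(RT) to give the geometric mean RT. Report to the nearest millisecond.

723 ms

ln(RT): 6.5999, 6.6267, 6.6490, 6.6529, 6.3902
Mean ln(RT) = 32.9187/5 = 6.58374
Geometric mean = exp(6.58374) = 723.24 ms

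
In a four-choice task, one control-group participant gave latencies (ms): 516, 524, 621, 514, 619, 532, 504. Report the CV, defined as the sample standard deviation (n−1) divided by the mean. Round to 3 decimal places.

n = 7, Σ = 3830, M = 547.1429
Σ(x−M)² = 15312.857; s = √(15312.857/6) = 50.5187
CV = 50.5187 / 547.1429 = 0.09233

0.092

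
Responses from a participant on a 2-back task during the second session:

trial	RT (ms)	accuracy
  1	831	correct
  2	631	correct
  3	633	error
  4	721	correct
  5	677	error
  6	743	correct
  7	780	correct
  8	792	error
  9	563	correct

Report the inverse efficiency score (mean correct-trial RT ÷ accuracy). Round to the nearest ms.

Correct trials (n=6): 831, 631, 721, 743, 780, 563
Mean correct RT = 4269/6 = 711.5000 ms
Proportion correct = 6/9
IES = 711.5000 / (6/9) = 1067.250 ms

1067 ms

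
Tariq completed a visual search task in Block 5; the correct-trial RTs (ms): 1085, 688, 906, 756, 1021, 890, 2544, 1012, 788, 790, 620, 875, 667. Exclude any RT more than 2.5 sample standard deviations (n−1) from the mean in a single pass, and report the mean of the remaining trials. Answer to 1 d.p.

n = 13, ΣRT = 12642, M = 972.462
Σ(x−M)² = 2919661.23; s = √(2919661.23/12) = 493.260
Cutoffs: 972.462 ± 2.5·493.260 → [-260.7, 2205.6]
Outside: 2544 → excluded.
Retained (n=12): Σ = 10098, mean = 10098/12 = 841.500

841.5 ms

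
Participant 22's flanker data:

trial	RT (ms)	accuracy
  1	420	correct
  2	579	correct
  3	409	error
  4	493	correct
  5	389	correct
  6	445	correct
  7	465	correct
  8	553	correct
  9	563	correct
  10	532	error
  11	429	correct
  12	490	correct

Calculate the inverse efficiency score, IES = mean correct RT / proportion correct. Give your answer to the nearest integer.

Correct trials (n=10): 420, 579, 493, 389, 445, 465, 553, 563, 429, 490
Mean correct RT = 4826/10 = 482.6000 ms
Proportion correct = 10/12
IES = 482.6000 / (10/12) = 579.120 ms

579 ms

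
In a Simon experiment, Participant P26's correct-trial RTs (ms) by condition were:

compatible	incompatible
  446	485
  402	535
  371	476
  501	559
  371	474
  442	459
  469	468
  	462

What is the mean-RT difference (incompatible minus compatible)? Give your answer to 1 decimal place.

60.9 ms

M(compatible) = 3002/7 = 428.857
M(incompatible) = 3918/8 = 489.750
Difference = 489.750 − 428.857 = 60.893 ms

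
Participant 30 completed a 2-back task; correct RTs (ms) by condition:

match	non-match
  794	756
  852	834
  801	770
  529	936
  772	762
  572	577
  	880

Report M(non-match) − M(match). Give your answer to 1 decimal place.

67.9 ms

M(match) = 4320/6 = 720.000
M(non-match) = 5515/7 = 787.857
Difference = 787.857 − 720.000 = 67.857 ms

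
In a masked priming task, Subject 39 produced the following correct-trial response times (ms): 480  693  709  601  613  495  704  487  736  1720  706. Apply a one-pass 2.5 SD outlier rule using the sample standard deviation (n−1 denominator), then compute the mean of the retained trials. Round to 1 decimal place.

622.4 ms

n = 11, ΣRT = 7944, M = 722.182
Σ(x−M)² = 1189629.64; s = √(1189629.64/10) = 344.910
Cutoffs: 722.182 ± 2.5·344.910 → [-140.1, 1584.5]
Outside: 1720 → excluded.
Retained (n=10): Σ = 6224, mean = 6224/10 = 622.400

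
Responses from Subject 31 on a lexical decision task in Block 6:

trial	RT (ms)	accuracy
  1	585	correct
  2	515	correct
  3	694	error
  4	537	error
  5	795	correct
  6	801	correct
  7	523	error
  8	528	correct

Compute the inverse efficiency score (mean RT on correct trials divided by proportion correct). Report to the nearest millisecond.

Correct trials (n=5): 585, 515, 795, 801, 528
Mean correct RT = 3224/5 = 644.8000 ms
Proportion correct = 5/8
IES = 644.8000 / (5/8) = 1031.680 ms

1032 ms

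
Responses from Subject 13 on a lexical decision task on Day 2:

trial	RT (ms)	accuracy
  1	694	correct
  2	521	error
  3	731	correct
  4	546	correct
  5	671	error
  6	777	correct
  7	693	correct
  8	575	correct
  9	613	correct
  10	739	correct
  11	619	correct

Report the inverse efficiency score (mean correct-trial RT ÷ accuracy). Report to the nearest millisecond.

Correct trials (n=9): 694, 731, 546, 777, 693, 575, 613, 739, 619
Mean correct RT = 5987/9 = 665.2222 ms
Proportion correct = 9/11
IES = 665.2222 / (9/11) = 813.049 ms

813 ms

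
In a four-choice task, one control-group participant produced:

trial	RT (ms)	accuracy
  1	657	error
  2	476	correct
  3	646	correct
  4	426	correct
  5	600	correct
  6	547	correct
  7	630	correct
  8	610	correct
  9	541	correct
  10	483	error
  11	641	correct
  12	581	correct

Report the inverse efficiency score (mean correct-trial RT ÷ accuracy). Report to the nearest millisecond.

Correct trials (n=10): 476, 646, 426, 600, 547, 630, 610, 541, 641, 581
Mean correct RT = 5698/10 = 569.8000 ms
Proportion correct = 10/12
IES = 569.8000 / (10/12) = 683.760 ms

684 ms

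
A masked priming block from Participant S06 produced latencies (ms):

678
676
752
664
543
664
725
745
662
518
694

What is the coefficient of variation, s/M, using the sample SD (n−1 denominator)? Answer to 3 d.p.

0.112

n = 11, Σ = 7321, M = 665.5455
Σ(x−M)² = 55200.727; s = √(55200.727/10) = 74.2972
CV = 74.2972 / 665.5455 = 0.11163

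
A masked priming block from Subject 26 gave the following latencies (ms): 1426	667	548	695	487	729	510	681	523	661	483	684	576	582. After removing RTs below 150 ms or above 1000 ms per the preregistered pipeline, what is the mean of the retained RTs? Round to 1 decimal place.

602.0 ms

Excluded: 1426
Retained (n=13): Σ = 7826
Mean = 7826/13 = 602.0000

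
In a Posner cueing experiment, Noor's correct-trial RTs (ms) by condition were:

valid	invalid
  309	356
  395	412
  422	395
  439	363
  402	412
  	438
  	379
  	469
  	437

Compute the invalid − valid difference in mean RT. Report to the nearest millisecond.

13 ms

M(valid) = 1967/5 = 393.400
M(invalid) = 3661/9 = 406.778
Difference = 406.778 − 393.400 = 13.378 ms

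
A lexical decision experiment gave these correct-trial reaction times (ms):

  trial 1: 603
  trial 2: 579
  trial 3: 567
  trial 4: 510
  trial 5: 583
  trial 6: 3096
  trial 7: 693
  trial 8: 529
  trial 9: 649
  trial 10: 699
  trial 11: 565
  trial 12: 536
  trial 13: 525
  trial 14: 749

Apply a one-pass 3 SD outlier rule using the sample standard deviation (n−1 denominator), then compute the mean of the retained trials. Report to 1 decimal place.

599.0 ms

n = 14, ΣRT = 10883, M = 777.357
Σ(x−M)² = 5858605.21; s = √(5858605.21/13) = 671.314
Cutoffs: 777.357 ± 3·671.314 → [-1236.6, 2791.3]
Outside: 3096 → excluded.
Retained (n=13): Σ = 7787, mean = 7787/13 = 599.000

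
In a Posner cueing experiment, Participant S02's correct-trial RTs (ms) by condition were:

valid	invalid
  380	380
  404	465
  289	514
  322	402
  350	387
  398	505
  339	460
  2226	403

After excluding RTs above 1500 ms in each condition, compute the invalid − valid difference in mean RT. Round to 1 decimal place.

84.9 ms

valid: exclude 2226
M(valid) = 2482/7 = 354.571
M(invalid) = 3516/8 = 439.500
Difference = 439.500 − 354.571 = 84.929 ms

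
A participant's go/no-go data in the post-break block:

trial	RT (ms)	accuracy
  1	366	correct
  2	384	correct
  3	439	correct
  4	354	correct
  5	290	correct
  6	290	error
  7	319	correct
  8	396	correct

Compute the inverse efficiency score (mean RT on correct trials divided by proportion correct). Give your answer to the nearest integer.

Correct trials (n=7): 366, 384, 439, 354, 290, 319, 396
Mean correct RT = 2548/7 = 364.0000 ms
Proportion correct = 7/8
IES = 364.0000 / (7/8) = 416.000 ms

416 ms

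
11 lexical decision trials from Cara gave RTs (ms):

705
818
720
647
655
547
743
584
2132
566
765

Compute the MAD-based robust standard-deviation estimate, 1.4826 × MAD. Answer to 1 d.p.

89.0 ms

Sorted: 547, 566, 584, 647, 655, 705, 720, 743, 765, 818, 2132 → median = 705
|x − 705| sorted: 0, 15, 38, 50, 58, 60, 113, 121, 139, 158, 1427 → MAD = 60
Robust SD ≈ 1.4826 × 60 = 88.956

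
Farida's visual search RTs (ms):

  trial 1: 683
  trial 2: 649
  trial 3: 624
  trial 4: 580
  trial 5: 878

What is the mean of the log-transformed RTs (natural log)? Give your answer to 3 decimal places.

6.516

ln(RT): 6.5265, 6.4754, 6.4362, 6.3630, 6.7776
Σ ln(RT) = 32.5788
Mean = 32.5788/5 = 6.51575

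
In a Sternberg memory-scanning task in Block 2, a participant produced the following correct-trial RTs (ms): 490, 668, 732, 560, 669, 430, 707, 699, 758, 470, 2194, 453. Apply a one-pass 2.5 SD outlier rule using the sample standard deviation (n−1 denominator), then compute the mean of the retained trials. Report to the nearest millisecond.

n = 12, ΣRT = 8830, M = 735.833
Σ(x−M)² = 2473559.67; s = √(2473559.67/11) = 474.204
Cutoffs: 735.833 ± 2.5·474.204 → [-449.7, 1921.3]
Outside: 2194 → excluded.
Retained (n=11): Σ = 6636, mean = 6636/11 = 603.273

603 ms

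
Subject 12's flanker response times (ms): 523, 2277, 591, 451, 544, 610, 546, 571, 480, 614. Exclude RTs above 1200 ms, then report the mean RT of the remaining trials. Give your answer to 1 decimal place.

Excluded: 2277
Retained (n=9): Σ = 4930
Mean = 4930/9 = 547.7778

547.8 ms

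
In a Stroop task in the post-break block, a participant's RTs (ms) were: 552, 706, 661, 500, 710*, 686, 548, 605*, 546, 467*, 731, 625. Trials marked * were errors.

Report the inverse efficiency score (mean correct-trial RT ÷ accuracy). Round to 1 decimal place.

Correct trials (n=9): 552, 706, 661, 500, 686, 548, 546, 731, 625
Mean correct RT = 5555/9 = 617.2222 ms
Proportion correct = 9/12
IES = 617.2222 / (9/12) = 822.963 ms

823.0 ms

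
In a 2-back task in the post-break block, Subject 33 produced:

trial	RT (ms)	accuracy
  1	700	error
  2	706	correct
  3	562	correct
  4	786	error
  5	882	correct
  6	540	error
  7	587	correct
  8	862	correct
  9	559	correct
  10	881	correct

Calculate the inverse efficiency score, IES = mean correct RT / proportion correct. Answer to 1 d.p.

1028.4 ms

Correct trials (n=7): 706, 562, 882, 587, 862, 559, 881
Mean correct RT = 5039/7 = 719.8571 ms
Proportion correct = 7/10
IES = 719.8571 / (7/10) = 1028.367 ms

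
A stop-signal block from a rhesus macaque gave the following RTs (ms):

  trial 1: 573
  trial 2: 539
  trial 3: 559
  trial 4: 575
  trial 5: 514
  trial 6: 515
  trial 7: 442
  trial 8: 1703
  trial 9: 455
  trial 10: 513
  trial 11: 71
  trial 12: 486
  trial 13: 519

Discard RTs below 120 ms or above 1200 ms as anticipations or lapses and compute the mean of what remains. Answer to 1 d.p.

Excluded: 71, 1703
Retained (n=11): Σ = 5690
Mean = 5690/11 = 517.2727

517.3 ms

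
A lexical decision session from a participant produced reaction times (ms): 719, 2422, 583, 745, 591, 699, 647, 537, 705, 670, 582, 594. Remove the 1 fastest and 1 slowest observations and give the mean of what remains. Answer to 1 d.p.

653.5 ms

Sorted: 537, 582, 583, 591, 594, 647, 670, 699, 705, 719, 745, 2422
Drop lowest 1 (537) and highest 1 (2422)
Remaining (n=10): Σ = 6535, mean = 6535/10 = 653.500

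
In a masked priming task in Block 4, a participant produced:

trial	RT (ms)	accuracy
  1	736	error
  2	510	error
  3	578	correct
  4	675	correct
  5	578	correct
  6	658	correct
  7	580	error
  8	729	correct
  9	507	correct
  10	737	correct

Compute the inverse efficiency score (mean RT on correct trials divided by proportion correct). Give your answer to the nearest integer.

911 ms

Correct trials (n=7): 578, 675, 578, 658, 729, 507, 737
Mean correct RT = 4462/7 = 637.4286 ms
Proportion correct = 7/10
IES = 637.4286 / (7/10) = 910.612 ms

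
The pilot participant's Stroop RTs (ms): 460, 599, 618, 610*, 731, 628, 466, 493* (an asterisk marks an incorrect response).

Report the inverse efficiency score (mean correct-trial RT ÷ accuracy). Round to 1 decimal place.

778.2 ms

Correct trials (n=6): 460, 599, 618, 731, 628, 466
Mean correct RT = 3502/6 = 583.6667 ms
Proportion correct = 6/8
IES = 583.6667 / (6/8) = 778.222 ms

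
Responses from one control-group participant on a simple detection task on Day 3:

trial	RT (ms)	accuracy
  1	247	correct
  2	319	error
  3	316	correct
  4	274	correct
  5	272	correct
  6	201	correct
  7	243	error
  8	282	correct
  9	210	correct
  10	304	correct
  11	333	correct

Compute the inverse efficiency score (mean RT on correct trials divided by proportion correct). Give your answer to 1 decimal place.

Correct trials (n=9): 247, 316, 274, 272, 201, 282, 210, 304, 333
Mean correct RT = 2439/9 = 271.0000 ms
Proportion correct = 9/11
IES = 271.0000 / (9/11) = 331.222 ms

331.2 ms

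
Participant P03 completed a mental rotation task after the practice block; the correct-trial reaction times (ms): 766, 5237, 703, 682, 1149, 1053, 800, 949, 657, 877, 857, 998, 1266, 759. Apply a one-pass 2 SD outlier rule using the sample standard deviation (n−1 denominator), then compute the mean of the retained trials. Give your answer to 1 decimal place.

n = 14, ΣRT = 16753, M = 1196.643
Σ(x−M)² = 18004579.21; s = √(18004579.21/13) = 1176.846
Cutoffs: 1196.643 ± 2·1176.846 → [-1157.1, 3550.3]
Outside: 5237 → excluded.
Retained (n=13): Σ = 11516, mean = 11516/13 = 885.846

885.8 ms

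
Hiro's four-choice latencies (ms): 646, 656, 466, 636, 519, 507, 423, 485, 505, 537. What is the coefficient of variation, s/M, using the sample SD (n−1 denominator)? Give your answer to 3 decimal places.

n = 10, Σ = 5380, M = 538.0000
Σ(x−M)² = 58822.000; s = √(58822.000/9) = 80.8442
CV = 80.8442 / 538.0000 = 0.15027

0.150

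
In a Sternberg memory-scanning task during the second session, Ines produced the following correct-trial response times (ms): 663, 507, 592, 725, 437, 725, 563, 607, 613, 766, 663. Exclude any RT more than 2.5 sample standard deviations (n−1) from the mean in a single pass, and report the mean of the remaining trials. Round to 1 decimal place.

n = 11, ΣRT = 6861, M = 623.727
Σ(x−M)² = 97420.18; s = √(97420.18/10) = 98.702
Cutoffs: 623.727 ± 2.5·98.702 → [377.0, 870.5]
No RTs fall outside the cutoffs; all 11 retained. Mean = 6861/11 = 623.727

623.7 ms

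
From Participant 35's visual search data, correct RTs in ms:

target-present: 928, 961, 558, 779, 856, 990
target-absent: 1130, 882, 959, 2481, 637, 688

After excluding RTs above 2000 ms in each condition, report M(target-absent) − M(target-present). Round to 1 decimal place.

13.9 ms

target-absent: exclude 2481
M(target-present) = 5072/6 = 845.333
M(target-absent) = 4296/5 = 859.200
Difference = 859.200 − 845.333 = 13.867 ms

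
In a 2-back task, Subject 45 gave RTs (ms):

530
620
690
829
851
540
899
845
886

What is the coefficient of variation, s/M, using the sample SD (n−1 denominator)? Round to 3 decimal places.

n = 9, Σ = 6690, M = 743.3333
Σ(x−M)² = 178764.000; s = √(178764.000/8) = 149.4841
CV = 149.4841 / 743.3333 = 0.20110

0.201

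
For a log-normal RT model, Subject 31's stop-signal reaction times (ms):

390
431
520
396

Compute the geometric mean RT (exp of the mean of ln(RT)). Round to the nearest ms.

ln(RT): 5.9661, 6.0661, 6.2538, 5.9814
Mean ln(RT) = 24.2675/4 = 6.06687
Geometric mean = exp(6.06687) = 431.33 ms

431 ms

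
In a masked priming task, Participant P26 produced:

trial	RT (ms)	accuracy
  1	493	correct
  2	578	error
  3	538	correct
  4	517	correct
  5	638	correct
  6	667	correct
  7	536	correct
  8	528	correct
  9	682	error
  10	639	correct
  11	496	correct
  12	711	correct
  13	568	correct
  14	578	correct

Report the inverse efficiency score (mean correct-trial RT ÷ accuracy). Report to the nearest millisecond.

672 ms

Correct trials (n=12): 493, 538, 517, 638, 667, 536, 528, 639, 496, 711, 568, 578
Mean correct RT = 6909/12 = 575.7500 ms
Proportion correct = 12/14
IES = 575.7500 / (12/14) = 671.708 ms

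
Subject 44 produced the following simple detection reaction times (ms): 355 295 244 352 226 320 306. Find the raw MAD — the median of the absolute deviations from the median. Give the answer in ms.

Sorted: 226, 244, 295, 306, 320, 352, 355 → median = 306
|x − 306|: 49, 11, 62, 46, 80, 14, 0
Sorted deviations: 0, 11, 14, 46, 49, 62, 80 → MAD = 46

46 ms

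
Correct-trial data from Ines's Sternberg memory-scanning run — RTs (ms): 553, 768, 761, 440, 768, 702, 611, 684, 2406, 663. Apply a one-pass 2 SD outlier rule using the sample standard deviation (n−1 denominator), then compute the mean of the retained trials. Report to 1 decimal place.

661.1 ms

n = 10, ΣRT = 8356, M = 835.600
Σ(x−M)² = 2838290.40; s = √(2838290.40/9) = 561.574
Cutoffs: 835.600 ± 2·561.574 → [-287.5, 1958.7]
Outside: 2406 → excluded.
Retained (n=9): Σ = 5950, mean = 5950/9 = 661.111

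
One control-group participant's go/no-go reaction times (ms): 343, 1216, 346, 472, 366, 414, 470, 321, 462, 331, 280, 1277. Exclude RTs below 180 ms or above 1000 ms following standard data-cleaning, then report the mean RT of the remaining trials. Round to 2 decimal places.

380.50 ms

Excluded: 1216, 1277
Retained (n=10): Σ = 3805
Mean = 3805/10 = 380.5000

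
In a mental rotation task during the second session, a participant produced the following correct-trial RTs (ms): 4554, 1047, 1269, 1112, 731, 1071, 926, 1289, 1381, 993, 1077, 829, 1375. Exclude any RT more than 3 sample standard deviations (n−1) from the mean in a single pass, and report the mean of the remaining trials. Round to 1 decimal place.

n = 13, ΣRT = 17654, M = 1358.000
Σ(x−M)² = 11539302.00; s = √(11539302.00/12) = 980.616
Cutoffs: 1358.000 ± 3·980.616 → [-1583.8, 4299.8]
Outside: 4554 → excluded.
Retained (n=12): Σ = 13100, mean = 13100/12 = 1091.667

1091.7 ms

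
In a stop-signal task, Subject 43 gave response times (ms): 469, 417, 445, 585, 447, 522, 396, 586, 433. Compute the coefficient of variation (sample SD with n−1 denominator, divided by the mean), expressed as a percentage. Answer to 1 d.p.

n = 9, Σ = 4300, M = 477.7778
Σ(x−M)² = 39649.556; s = √(39649.556/8) = 70.4002
CV = 70.4002 / 477.7778 = 0.14735 = 14.735%

14.7%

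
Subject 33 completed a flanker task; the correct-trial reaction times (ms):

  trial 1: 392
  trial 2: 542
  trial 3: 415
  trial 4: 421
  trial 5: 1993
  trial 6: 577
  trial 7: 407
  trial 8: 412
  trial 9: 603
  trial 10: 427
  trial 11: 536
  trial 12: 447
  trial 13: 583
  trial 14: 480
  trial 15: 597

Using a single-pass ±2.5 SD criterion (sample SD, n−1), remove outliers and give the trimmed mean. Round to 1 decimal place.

488.5 ms

n = 15, ΣRT = 8832, M = 588.800
Σ(x−M)² = 2196724.40; s = √(2196724.40/14) = 396.117
Cutoffs: 588.800 ± 2.5·396.117 → [-401.5, 1579.1]
Outside: 1993 → excluded.
Retained (n=14): Σ = 6839, mean = 6839/14 = 488.500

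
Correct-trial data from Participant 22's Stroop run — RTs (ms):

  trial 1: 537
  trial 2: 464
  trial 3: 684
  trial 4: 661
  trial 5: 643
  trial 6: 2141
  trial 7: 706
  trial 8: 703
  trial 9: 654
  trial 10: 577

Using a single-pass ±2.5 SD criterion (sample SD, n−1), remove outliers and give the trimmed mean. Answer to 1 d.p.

625.4 ms

n = 10, ΣRT = 7770, M = 777.000
Σ(x−M)² = 2121772.00; s = √(2121772.00/9) = 485.543
Cutoffs: 777.000 ± 2.5·485.543 → [-436.9, 1990.9]
Outside: 2141 → excluded.
Retained (n=9): Σ = 5629, mean = 5629/9 = 625.444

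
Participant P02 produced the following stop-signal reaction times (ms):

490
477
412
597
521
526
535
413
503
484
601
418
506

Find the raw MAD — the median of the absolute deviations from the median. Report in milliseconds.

Sorted: 412, 413, 418, 477, 484, 490, 503, 506, 521, 526, 535, 597, 601 → median = 503
|x − 503|: 13, 26, 91, 94, 18, 23, 32, 90, 0, 19, 98, 85, 3
Sorted deviations: 0, 3, 13, 18, 19, 23, 26, 32, 85, 90, 91, 94, 98 → MAD = 26

26 ms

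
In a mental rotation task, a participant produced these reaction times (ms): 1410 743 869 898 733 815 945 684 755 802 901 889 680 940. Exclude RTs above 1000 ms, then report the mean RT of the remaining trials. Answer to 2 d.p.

Excluded: 1410
Retained (n=13): Σ = 10654
Mean = 10654/13 = 819.5385

819.54 ms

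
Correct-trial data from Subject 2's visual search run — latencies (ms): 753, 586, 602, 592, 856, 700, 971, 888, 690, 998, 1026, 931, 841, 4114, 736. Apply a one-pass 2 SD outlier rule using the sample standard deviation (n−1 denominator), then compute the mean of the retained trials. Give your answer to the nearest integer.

798 ms

n = 15, ΣRT = 15284, M = 1018.933
Σ(x−M)² = 10569530.93; s = √(10569530.93/14) = 868.888
Cutoffs: 1018.933 ± 2·868.888 → [-718.8, 2756.7]
Outside: 4114 → excluded.
Retained (n=14): Σ = 11170, mean = 11170/14 = 797.857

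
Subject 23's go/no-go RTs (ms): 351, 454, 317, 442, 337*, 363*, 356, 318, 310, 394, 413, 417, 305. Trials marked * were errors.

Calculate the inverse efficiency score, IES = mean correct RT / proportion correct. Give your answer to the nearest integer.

438 ms

Correct trials (n=11): 351, 454, 317, 442, 356, 318, 310, 394, 413, 417, 305
Mean correct RT = 4077/11 = 370.6364 ms
Proportion correct = 11/13
IES = 370.6364 / (11/13) = 438.025 ms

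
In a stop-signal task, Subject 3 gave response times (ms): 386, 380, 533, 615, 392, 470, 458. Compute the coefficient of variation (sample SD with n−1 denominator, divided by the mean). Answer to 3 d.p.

0.189

n = 7, Σ = 3234, M = 462.0000
Σ(x−M)² = 45930.000; s = √(45930.000/6) = 87.4929
CV = 87.4929 / 462.0000 = 0.18938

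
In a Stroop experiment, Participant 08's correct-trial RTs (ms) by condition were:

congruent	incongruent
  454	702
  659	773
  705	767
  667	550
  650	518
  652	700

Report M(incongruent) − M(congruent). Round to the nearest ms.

M(congruent) = 3787/6 = 631.167
M(incongruent) = 4010/6 = 668.333
Difference = 668.333 − 631.167 = 37.167 ms

37 ms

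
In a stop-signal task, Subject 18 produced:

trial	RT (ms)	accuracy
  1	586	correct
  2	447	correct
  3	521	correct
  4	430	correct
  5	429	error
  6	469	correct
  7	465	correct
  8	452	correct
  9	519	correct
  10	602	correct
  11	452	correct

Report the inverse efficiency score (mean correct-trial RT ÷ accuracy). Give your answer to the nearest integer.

Correct trials (n=10): 586, 447, 521, 430, 469, 465, 452, 519, 602, 452
Mean correct RT = 4943/10 = 494.3000 ms
Proportion correct = 10/11
IES = 494.3000 / (10/11) = 543.730 ms

544 ms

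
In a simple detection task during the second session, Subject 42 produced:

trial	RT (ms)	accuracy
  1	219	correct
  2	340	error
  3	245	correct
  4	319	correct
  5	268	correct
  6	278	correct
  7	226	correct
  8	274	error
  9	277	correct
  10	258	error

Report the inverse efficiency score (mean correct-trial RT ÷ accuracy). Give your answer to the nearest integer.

Correct trials (n=7): 219, 245, 319, 268, 278, 226, 277
Mean correct RT = 1832/7 = 261.7143 ms
Proportion correct = 7/10
IES = 261.7143 / (7/10) = 373.878 ms

374 ms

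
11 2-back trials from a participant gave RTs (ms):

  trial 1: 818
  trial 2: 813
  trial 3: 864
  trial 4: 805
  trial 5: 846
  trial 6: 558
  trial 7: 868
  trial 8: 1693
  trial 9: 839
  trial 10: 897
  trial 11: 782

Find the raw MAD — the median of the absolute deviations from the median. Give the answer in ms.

29 ms

Sorted: 558, 782, 805, 813, 818, 839, 846, 864, 868, 897, 1693 → median = 839
|x − 839|: 21, 26, 25, 34, 7, 281, 29, 854, 0, 58, 57
Sorted deviations: 0, 7, 21, 25, 26, 29, 34, 57, 58, 281, 854 → MAD = 29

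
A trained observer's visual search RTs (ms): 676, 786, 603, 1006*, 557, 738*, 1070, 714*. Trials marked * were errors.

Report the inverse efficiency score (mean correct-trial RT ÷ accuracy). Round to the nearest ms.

1181 ms

Correct trials (n=5): 676, 786, 603, 557, 1070
Mean correct RT = 3692/5 = 738.4000 ms
Proportion correct = 5/8
IES = 738.4000 / (5/8) = 1181.440 ms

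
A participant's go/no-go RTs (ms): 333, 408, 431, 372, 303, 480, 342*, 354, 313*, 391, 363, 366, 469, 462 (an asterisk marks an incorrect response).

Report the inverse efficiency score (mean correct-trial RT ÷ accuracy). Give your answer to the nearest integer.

460 ms

Correct trials (n=12): 333, 408, 431, 372, 303, 480, 354, 391, 363, 366, 469, 462
Mean correct RT = 4732/12 = 394.3333 ms
Proportion correct = 12/14
IES = 394.3333 / (12/14) = 460.056 ms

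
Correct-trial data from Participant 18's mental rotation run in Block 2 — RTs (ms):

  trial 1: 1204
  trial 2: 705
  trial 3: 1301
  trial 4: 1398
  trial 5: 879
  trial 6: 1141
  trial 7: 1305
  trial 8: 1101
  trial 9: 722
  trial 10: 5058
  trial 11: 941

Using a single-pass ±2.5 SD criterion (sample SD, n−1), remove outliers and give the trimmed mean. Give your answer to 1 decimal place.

1069.7 ms

n = 11, ΣRT = 15755, M = 1432.273
Σ(x−M)² = 15008066.18; s = √(15008066.18/10) = 1225.074
Cutoffs: 1432.273 ± 2.5·1225.074 → [-1630.4, 4495.0]
Outside: 5058 → excluded.
Retained (n=10): Σ = 10697, mean = 10697/10 = 1069.700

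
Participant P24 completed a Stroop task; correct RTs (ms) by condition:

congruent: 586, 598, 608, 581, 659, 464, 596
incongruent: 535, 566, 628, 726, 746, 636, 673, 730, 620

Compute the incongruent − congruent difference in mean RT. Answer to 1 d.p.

66.5 ms

M(congruent) = 4092/7 = 584.571
M(incongruent) = 5860/9 = 651.111
Difference = 651.111 − 584.571 = 66.540 ms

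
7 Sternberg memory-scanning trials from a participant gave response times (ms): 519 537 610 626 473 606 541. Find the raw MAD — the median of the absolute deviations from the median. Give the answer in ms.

Sorted: 473, 519, 537, 541, 606, 610, 626 → median = 541
|x − 541|: 22, 4, 69, 85, 68, 65, 0
Sorted deviations: 0, 4, 22, 65, 68, 69, 85 → MAD = 65

65 ms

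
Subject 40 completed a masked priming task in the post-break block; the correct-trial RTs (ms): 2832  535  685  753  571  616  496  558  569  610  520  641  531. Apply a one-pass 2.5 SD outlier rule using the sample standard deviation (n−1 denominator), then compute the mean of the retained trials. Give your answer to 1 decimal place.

n = 13, ΣRT = 9917, M = 762.846
Σ(x−M)² = 4699517.69; s = √(4699517.69/12) = 625.801
Cutoffs: 762.846 ± 2.5·625.801 → [-801.7, 2327.3]
Outside: 2832 → excluded.
Retained (n=12): Σ = 7085, mean = 7085/12 = 590.417

590.4 ms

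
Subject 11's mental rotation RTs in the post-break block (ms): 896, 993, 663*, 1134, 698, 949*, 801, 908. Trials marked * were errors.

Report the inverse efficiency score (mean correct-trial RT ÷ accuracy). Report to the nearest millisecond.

Correct trials (n=6): 896, 993, 1134, 698, 801, 908
Mean correct RT = 5430/6 = 905.0000 ms
Proportion correct = 6/8
IES = 905.0000 / (6/8) = 1206.667 ms

1207 ms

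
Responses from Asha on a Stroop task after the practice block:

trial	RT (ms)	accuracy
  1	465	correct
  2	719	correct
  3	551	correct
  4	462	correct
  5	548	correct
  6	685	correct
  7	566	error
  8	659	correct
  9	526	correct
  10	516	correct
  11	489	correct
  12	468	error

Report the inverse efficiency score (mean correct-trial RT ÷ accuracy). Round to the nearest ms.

674 ms

Correct trials (n=10): 465, 719, 551, 462, 548, 685, 659, 526, 516, 489
Mean correct RT = 5620/10 = 562.0000 ms
Proportion correct = 10/12
IES = 562.0000 / (10/12) = 674.400 ms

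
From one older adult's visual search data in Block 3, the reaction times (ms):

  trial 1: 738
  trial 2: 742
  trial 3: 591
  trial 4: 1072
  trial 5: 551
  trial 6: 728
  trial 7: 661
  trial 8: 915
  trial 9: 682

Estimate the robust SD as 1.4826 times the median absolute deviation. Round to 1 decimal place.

Sorted: 551, 591, 661, 682, 728, 738, 742, 915, 1072 → median = 728
|x − 728| sorted: 0, 10, 14, 46, 67, 137, 177, 187, 344 → MAD = 67
Robust SD ≈ 1.4826 × 67 = 99.334

99.3 ms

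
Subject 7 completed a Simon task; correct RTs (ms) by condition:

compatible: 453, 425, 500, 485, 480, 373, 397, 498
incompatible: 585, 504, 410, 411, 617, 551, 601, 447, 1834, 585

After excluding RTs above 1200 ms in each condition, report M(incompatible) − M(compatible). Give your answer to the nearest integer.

72 ms

incompatible: exclude 1834
M(compatible) = 3611/8 = 451.375
M(incompatible) = 4711/9 = 523.444
Difference = 523.444 − 451.375 = 72.069 ms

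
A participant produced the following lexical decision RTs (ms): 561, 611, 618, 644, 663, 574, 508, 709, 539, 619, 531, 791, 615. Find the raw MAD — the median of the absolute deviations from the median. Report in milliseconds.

48 ms

Sorted: 508, 531, 539, 561, 574, 611, 615, 618, 619, 644, 663, 709, 791 → median = 615
|x − 615|: 54, 4, 3, 29, 48, 41, 107, 94, 76, 4, 84, 176, 0
Sorted deviations: 0, 3, 4, 4, 29, 41, 48, 54, 76, 84, 94, 107, 176 → MAD = 48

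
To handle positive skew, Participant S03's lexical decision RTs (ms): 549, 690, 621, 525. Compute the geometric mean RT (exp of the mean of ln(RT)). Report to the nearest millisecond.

ln(RT): 6.3081, 6.5367, 6.4313, 6.2634
Mean ln(RT) = 25.5395/4 = 6.38488
Geometric mean = exp(6.38488) = 592.81 ms

593 ms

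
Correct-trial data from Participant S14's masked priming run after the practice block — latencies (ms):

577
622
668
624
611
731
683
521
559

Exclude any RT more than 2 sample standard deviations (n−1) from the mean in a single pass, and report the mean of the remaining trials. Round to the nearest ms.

n = 9, ΣRT = 5596, M = 621.778
Σ(x−M)² = 34037.56; s = √(34037.56/8) = 65.228
Cutoffs: 621.778 ± 2·65.228 → [491.3, 752.2]
No RTs fall outside the cutoffs; all 9 retained. Mean = 5596/9 = 621.778

622 ms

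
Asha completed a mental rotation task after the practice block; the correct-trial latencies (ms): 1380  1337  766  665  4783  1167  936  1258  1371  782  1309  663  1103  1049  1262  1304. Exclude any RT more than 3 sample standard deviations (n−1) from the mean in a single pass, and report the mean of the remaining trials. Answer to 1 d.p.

1090.1 ms

n = 16, ΣRT = 21135, M = 1320.938
Σ(x−M)² = 13754858.94; s = √(13754858.94/15) = 957.596
Cutoffs: 1320.938 ± 3·957.596 → [-1551.9, 4193.7]
Outside: 4783 → excluded.
Retained (n=15): Σ = 16352, mean = 16352/15 = 1090.133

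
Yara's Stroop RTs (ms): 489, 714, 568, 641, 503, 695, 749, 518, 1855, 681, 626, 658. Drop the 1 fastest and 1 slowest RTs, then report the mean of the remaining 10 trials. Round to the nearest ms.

635 ms

Sorted: 489, 503, 518, 568, 626, 641, 658, 681, 695, 714, 749, 1855
Drop lowest 1 (489) and highest 1 (1855)
Remaining (n=10): Σ = 6353, mean = 6353/10 = 635.300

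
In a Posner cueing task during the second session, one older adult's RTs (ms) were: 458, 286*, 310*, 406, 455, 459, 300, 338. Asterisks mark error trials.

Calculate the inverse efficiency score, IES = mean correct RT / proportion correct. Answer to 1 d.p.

536.9 ms

Correct trials (n=6): 458, 406, 455, 459, 300, 338
Mean correct RT = 2416/6 = 402.6667 ms
Proportion correct = 6/8
IES = 402.6667 / (6/8) = 536.889 ms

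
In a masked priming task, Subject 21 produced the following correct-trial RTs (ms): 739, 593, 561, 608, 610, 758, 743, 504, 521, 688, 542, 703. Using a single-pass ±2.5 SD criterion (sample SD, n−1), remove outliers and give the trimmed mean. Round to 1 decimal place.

n = 12, ΣRT = 7570, M = 630.833
Σ(x−M)² = 92233.67; s = √(92233.67/11) = 91.569
Cutoffs: 630.833 ± 2.5·91.569 → [401.9, 859.8]
No RTs fall outside the cutoffs; all 12 retained. Mean = 7570/12 = 630.833

630.8 ms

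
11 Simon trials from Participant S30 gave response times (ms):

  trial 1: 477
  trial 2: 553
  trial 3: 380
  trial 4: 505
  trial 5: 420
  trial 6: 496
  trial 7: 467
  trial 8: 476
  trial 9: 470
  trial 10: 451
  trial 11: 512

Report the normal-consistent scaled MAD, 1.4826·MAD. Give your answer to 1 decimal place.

Sorted: 380, 420, 451, 467, 470, 476, 477, 496, 505, 512, 553 → median = 476
|x − 476| sorted: 0, 1, 6, 9, 20, 25, 29, 36, 56, 77, 96 → MAD = 25
Robust SD ≈ 1.4826 × 25 = 37.065

37.1 ms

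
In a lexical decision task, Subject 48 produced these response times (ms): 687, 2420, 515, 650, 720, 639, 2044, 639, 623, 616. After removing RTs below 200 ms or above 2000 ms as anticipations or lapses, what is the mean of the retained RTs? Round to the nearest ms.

Excluded: 2044, 2420
Retained (n=8): Σ = 5089
Mean = 5089/8 = 636.1250

636 ms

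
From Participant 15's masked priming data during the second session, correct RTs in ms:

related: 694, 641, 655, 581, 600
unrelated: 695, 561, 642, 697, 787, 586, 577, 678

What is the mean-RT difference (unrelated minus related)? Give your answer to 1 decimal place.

M(related) = 3171/5 = 634.200
M(unrelated) = 5223/8 = 652.875
Difference = 652.875 − 634.200 = 18.675 ms

18.7 ms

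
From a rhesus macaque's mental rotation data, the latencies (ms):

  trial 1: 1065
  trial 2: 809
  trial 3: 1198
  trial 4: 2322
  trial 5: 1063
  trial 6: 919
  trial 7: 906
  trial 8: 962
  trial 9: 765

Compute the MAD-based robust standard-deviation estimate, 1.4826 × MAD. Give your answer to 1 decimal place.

152.7 ms

Sorted: 765, 809, 906, 919, 962, 1063, 1065, 1198, 2322 → median = 962
|x − 962| sorted: 0, 43, 56, 101, 103, 153, 197, 236, 1360 → MAD = 103
Robust SD ≈ 1.4826 × 103 = 152.708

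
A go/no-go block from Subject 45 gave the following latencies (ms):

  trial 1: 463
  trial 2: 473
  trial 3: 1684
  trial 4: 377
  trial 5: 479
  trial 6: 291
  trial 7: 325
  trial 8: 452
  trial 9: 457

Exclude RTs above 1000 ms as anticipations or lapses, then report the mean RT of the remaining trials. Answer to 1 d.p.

414.6 ms

Excluded: 1684
Retained (n=8): Σ = 3317
Mean = 3317/8 = 414.6250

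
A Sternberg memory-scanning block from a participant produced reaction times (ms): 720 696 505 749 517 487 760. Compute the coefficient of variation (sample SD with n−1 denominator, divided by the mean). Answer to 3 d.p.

n = 7, Σ = 4434, M = 633.4286
Σ(x−M)² = 92277.714; s = √(92277.714/6) = 124.0146
CV = 124.0146 / 633.4286 = 0.19578

0.196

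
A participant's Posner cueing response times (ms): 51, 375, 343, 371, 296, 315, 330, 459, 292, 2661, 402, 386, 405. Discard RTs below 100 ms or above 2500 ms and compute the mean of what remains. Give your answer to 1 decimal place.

Excluded: 51, 2661
Retained (n=11): Σ = 3974
Mean = 3974/11 = 361.2727

361.3 ms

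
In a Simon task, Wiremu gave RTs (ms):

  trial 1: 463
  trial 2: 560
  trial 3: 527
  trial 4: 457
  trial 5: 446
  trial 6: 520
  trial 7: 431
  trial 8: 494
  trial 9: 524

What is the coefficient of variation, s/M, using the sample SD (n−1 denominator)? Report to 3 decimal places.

0.090

n = 9, Σ = 4422, M = 491.3333
Σ(x−M)² = 15560.000; s = √(15560.000/8) = 44.1022
CV = 44.1022 / 491.3333 = 0.08976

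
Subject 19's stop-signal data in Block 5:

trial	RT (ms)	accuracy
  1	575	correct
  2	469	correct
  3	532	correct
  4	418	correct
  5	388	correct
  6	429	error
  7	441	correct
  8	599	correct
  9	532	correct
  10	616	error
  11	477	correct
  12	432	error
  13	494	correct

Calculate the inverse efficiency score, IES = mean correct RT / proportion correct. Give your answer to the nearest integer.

Correct trials (n=10): 575, 469, 532, 418, 388, 441, 599, 532, 477, 494
Mean correct RT = 4925/10 = 492.5000 ms
Proportion correct = 10/13
IES = 492.5000 / (10/13) = 640.250 ms

640 ms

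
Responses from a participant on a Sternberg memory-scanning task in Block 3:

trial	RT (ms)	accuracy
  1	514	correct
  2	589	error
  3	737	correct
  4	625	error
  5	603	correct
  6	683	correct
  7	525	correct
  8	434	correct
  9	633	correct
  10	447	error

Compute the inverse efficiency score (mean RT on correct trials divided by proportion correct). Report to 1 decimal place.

Correct trials (n=7): 514, 737, 603, 683, 525, 434, 633
Mean correct RT = 4129/7 = 589.8571 ms
Proportion correct = 7/10
IES = 589.8571 / (7/10) = 842.653 ms

842.7 ms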